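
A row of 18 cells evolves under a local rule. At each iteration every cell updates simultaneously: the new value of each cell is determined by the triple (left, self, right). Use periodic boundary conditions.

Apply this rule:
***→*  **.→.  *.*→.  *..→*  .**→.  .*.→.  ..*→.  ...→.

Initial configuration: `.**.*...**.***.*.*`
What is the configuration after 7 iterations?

*..........*......

.....*......*.....
......*......*....
.......*......*...
........*......*..
.........*......*.
..........*......*
*..........*......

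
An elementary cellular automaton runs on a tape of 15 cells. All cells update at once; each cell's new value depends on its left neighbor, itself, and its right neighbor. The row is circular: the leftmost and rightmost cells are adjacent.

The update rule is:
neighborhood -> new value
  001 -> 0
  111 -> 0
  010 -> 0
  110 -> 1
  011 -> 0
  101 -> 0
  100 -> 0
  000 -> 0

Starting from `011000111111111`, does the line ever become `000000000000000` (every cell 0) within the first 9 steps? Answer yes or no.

001000000000001
000000000000000
all cells are 0 at step 2

yes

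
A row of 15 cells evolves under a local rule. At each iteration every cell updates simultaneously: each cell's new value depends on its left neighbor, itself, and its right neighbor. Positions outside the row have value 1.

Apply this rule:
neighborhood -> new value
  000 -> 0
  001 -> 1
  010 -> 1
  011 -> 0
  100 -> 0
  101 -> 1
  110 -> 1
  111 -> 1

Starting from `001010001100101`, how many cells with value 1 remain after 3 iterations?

12

011110010101110
101110111110111
110111011111011
count of 1: 12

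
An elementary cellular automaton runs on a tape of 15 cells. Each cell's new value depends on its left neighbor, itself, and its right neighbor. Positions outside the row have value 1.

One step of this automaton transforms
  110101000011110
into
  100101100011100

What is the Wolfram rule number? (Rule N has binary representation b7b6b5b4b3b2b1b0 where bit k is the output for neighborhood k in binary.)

position 0: 111 → 1  (bit 7 = 1)
position 1: 110 → 0  (bit 6 = 0)
position 2: 101 → 0  (bit 5 = 0)
position 6: 100 → 1  (bit 4 = 1)
position 10: 011 → 1  (bit 3 = 1)
position 3: 010 → 1  (bit 2 = 1)
position 9: 001 → 0  (bit 1 = 0)
position 7: 000 → 0  (bit 0 = 0)
bits b7..b0 = 10011100 = 156

156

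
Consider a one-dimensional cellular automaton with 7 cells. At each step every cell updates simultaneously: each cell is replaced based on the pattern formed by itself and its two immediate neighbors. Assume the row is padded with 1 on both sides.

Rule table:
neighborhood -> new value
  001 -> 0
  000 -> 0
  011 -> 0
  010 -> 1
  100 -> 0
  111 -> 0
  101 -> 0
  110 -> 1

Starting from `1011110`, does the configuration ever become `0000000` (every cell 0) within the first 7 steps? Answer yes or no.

1000010
1000010  (fixed point — unchanged through step 7)
step 7 is 1000010, still not uniform 0

no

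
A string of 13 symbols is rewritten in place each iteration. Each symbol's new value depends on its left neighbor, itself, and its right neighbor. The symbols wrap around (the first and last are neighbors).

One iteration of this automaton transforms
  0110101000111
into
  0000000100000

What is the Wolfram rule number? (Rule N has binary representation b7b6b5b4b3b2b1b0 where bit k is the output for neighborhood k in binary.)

16

position 11: 111 → 0  (bit 7 = 0)
position 2: 110 → 0  (bit 6 = 0)
position 0: 101 → 0  (bit 5 = 0)
position 7: 100 → 1  (bit 4 = 1)
position 1: 011 → 0  (bit 3 = 0)
position 4: 010 → 0  (bit 2 = 0)
position 9: 001 → 0  (bit 1 = 0)
position 8: 000 → 0  (bit 0 = 0)
bits b7..b0 = 00010000 = 16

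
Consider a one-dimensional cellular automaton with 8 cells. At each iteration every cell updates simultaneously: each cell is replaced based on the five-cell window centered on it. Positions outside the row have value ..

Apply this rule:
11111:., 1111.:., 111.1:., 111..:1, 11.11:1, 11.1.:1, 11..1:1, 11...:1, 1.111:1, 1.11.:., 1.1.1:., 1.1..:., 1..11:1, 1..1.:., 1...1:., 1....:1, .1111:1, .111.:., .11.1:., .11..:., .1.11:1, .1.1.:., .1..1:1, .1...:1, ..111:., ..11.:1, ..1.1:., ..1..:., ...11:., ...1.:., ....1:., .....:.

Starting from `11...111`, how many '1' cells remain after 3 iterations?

3

1.1....1
...11...
...1.11.
count of 1: 3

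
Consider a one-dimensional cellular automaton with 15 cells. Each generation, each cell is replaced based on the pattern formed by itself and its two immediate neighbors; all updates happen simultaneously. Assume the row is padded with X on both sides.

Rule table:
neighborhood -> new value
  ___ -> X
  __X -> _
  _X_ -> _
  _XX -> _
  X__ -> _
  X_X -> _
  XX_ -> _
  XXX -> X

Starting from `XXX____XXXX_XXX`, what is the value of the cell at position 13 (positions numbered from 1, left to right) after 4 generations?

XX__XX__XX___XX
X__________X__X
__XXXXXXXX_____
___XXXXXX__XXX_
position 13 holds X

X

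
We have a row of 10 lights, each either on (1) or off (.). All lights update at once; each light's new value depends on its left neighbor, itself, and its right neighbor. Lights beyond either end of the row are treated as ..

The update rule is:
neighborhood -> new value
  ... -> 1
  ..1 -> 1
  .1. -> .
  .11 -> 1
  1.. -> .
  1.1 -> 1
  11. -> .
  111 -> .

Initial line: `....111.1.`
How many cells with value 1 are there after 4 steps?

4

step 1: 11111..1..
step 2: 1.....1..1
step 3: ..1111..1.
step 4: 111....1..
count of 1: 4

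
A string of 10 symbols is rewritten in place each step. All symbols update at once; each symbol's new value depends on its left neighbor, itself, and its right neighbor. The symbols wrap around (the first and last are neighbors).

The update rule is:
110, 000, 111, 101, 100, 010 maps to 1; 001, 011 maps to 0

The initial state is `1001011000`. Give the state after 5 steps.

step 1: 1101101110
step 2: 0110110111
step 3: 1011011011
step 4: 1101101101
step 5: 1110110110

1110110110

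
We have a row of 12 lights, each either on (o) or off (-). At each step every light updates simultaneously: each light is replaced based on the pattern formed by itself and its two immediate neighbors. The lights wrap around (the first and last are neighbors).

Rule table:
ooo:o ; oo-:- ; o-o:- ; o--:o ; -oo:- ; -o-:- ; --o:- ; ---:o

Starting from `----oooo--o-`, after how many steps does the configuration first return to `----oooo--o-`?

step 1: ooo--oo-o--o
step 2: oo-o-----o--
step 3: ----oooo--o-

3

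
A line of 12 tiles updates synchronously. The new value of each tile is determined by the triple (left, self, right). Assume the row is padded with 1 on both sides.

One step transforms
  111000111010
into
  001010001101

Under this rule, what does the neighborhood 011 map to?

At position 6 the neighborhood is 011; the next row has 0 there.

0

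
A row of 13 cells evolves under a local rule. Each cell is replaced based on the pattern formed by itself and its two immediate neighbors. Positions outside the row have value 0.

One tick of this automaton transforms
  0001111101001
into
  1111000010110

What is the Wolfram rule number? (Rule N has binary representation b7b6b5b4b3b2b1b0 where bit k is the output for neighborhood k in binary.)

position 4: 111 → 0  (bit 7 = 0)
position 7: 110 → 0  (bit 6 = 0)
position 8: 101 → 1  (bit 5 = 1)
position 10: 100 → 1  (bit 4 = 1)
position 3: 011 → 1  (bit 3 = 1)
position 9: 010 → 0  (bit 2 = 0)
position 2: 001 → 1  (bit 1 = 1)
position 0: 000 → 1  (bit 0 = 1)
bits b7..b0 = 00111011 = 59

59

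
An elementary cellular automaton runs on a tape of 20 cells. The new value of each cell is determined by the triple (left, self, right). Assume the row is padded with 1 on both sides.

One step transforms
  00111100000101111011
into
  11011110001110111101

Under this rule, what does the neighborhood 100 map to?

At position 0 the neighborhood is 100; the next row has 1 there.

1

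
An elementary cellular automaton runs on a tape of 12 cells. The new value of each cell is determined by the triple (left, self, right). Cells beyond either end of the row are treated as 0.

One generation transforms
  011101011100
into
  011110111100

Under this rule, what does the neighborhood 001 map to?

At position 0 the neighborhood is 001; the next row has 0 there.

0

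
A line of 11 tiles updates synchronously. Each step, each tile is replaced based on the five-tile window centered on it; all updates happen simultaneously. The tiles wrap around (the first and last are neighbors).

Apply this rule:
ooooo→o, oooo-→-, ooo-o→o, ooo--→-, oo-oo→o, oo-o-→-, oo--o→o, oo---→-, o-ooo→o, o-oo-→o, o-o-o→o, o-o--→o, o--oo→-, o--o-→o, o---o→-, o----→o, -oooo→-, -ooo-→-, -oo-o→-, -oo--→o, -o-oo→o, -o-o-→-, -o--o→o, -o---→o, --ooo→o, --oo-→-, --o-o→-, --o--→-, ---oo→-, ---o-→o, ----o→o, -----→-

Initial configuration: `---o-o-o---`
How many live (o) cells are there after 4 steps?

-oo--o-ooo-
--ooo-oo--o
o-o-oooooo-
o-ooo-oo-o-
count of o: 7

7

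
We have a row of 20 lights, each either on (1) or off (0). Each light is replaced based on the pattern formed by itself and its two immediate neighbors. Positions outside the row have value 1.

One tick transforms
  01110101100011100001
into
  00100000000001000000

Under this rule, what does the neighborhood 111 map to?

1

At position 2 the neighborhood is 111; the next row has 1 there.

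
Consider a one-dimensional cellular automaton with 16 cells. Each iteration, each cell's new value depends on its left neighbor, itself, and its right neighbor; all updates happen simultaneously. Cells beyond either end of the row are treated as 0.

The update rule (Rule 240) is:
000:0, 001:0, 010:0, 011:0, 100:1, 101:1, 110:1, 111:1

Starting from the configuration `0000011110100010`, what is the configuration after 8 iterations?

0000001111010001
0000000111101000
0000000011110100
0000000001111010
0000000000111101
0000000000011110
0000000000001111
0000000000000111

0000000000000111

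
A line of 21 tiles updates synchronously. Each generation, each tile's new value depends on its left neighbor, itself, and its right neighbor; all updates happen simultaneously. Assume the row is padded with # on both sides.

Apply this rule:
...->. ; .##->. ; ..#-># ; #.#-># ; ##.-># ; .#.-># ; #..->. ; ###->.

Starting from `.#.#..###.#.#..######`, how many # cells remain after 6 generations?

generation 1: ####.#..#####.#......
generation 2: ...###.#....###.....#
generation 3: ..#..###...#..#....#.
generation 4: .##.#..#..##.##...###
generation 5: #.###.##.#.##.#..#...
generation 6: ##..##.####.###.##..#
count of #: 14

14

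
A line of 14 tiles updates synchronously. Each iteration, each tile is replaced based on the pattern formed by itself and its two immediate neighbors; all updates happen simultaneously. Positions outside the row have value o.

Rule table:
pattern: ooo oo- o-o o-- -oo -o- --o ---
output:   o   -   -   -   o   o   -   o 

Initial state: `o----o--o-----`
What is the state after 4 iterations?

iteration 1: --oo-o--o-ooo-
iteration 2: --o--o--o-oo--
iteration 3: --o--o--o-o---
iteration 4: --o--o--o-o-o-

--o--o--o-o-o-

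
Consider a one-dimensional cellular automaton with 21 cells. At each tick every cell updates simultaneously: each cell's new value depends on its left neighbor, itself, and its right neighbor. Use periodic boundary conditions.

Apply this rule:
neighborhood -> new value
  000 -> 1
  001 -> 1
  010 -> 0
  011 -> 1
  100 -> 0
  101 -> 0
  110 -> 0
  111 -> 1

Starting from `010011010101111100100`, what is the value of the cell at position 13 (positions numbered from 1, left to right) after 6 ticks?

1

100110000001111001001
001100111111110010011
011001111111100100110
110011111111001001100
100111111110010011001
001111111100100110011
position 13 holds 1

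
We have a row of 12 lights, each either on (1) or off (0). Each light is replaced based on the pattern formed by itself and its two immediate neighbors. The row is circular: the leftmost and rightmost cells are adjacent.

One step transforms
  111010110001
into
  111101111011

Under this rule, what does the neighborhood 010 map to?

0

At position 4 the neighborhood is 010; the next row has 0 there.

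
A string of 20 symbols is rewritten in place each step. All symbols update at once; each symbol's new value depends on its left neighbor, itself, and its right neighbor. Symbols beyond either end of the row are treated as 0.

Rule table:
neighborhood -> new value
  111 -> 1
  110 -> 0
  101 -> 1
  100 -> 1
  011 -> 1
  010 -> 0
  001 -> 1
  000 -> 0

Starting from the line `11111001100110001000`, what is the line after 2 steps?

11110111011101010100
11101110111010101010

11101110111010101010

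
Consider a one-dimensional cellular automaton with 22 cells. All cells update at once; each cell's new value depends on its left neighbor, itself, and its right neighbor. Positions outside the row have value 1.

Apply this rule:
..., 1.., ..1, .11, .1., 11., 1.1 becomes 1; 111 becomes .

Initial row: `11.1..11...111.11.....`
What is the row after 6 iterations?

11.........111........

.11111111111.111111111
11.........111........
.11111111111.111111111  (repeats iteration 1; period 2)
iteration 6: 11.........111........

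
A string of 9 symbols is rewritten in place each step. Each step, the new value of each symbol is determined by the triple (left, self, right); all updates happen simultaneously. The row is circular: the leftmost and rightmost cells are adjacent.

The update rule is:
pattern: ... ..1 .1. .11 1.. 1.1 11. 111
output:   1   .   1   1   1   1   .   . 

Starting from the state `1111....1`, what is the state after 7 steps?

.111.1...

....111.1
111.1..11
...111.1.
11.1..111
..111.1..
1.1..1111
.111.1...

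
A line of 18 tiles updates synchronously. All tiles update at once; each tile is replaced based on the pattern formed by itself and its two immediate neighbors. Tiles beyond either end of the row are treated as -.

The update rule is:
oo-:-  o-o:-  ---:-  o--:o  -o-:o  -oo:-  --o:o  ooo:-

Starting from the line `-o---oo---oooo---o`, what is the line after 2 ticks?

tick 1: ooo-o--o-o----o-oo
tick 2: ----oooo-oo--oo---

----oooo-oo--oo---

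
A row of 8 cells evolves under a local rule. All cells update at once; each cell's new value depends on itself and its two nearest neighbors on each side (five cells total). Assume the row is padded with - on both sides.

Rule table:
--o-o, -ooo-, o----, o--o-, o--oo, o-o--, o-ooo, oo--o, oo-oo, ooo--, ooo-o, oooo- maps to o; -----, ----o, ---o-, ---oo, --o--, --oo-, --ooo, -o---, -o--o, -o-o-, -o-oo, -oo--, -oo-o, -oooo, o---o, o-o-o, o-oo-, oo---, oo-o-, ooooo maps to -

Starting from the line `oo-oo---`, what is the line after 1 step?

--o---o-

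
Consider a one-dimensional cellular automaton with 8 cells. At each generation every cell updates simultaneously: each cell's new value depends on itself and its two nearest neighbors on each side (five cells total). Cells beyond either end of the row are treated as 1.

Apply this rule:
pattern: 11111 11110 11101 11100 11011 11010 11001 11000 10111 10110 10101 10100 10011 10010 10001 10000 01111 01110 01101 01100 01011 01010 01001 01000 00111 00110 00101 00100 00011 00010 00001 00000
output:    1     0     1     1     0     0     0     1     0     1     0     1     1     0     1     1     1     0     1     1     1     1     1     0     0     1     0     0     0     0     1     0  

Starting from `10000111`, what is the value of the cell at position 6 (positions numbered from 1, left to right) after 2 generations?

11110011
11010101
position 6 holds 1

1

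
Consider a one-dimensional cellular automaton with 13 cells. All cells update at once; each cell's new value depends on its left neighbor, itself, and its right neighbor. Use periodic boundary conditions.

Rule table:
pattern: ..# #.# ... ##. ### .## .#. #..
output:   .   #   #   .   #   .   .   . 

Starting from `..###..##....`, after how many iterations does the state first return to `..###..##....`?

39

#..#......###
.....####..##
.###..##.....
..#......####
....####..##.
###..##......
.#......####.
...####..##..
##..##......#
#......####..
..####..##...
#..##......##
......####..#
.####..##....
..##......###
.....####..#.
####..##.....
.##......###.
....####..#..
###..##.....#
##......###..
...####..#...
##..##.....##
#......###..#
..####..#....
#..##.....###
......###..##
.####..#.....
..##.....####
.....###..##.
####..#......
.##.....####.
....###..##..
###..#......#
##.....####..
...###..##...
##..#......##
#.....####..#
..###..##....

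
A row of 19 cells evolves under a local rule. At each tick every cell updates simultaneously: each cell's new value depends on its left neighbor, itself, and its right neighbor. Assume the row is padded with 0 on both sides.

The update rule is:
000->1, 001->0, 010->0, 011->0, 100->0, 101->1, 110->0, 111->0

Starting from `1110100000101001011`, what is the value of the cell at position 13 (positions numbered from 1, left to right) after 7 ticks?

0

tick 1: 0001001110010000100
tick 2: 1100000000000110001
tick 3: 0001111111110000100
tick 4: 1100000000000110001  (repeats tick 2; period 2)
tick 7: 0001111111110000100
position 13 holds 0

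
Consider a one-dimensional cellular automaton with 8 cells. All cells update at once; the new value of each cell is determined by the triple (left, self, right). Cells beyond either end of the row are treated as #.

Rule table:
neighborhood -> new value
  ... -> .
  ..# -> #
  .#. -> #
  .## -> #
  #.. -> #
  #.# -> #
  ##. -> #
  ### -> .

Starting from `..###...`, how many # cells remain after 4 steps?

step 1: ###.##.#
step 2: ..######
step 3: ###.....
step 4: ..##...#
count of #: 3

3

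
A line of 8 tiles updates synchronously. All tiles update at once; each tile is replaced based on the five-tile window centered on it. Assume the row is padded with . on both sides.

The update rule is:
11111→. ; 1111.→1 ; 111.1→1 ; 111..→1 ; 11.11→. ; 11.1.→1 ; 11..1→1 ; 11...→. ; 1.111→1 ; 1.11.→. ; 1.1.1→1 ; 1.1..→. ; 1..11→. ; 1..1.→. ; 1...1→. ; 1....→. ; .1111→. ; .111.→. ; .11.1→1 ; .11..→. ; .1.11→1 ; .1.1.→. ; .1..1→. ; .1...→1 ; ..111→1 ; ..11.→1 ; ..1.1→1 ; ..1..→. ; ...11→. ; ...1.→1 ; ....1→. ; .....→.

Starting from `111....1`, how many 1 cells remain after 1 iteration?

3

1.1...1.
count of 1: 3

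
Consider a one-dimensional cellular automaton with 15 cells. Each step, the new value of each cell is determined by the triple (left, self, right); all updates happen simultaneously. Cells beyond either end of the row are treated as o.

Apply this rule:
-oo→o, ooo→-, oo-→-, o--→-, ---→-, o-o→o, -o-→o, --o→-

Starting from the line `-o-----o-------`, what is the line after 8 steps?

-------o-------

oo-----o-------
-------o-------
-------o-------  (fixed point — unchanged through step 8)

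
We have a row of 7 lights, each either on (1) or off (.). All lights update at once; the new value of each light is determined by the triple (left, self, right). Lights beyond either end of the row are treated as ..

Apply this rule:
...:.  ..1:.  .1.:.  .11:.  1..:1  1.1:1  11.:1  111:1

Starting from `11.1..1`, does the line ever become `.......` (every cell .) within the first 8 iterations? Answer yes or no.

iteration 1: .11.1..
iteration 2: ..11.1.
iteration 3: ...11.1
iteration 4: ....11.
iteration 5: .....11
iteration 6: ......1
iteration 7: .......
all cells are . at iteration 7

yes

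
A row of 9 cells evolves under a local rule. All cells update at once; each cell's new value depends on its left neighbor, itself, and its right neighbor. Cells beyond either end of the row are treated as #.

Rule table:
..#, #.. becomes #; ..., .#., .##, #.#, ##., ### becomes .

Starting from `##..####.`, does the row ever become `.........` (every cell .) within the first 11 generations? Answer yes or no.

no

generation 1: ..##.....
generation 2: ##..#...#
generation 3: ..##.#.#.
generation 4: ##.......
generation 5: ..#.....#
generation 6: ##.#...#.
generation 7: ....#.#..
generation 8: #..#...##
generation 9: .##.#.#..
generation 10: .......##
generation 11: #.....#..
generation 11 is #.....#.., still not uniform .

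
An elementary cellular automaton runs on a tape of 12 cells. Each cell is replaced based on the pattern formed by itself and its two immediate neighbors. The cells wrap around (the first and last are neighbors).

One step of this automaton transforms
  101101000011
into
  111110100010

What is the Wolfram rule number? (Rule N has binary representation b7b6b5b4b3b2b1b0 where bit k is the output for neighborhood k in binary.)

position 11: 111 → 0  (bit 7 = 0)
position 0: 110 → 1  (bit 6 = 1)
position 1: 101 → 1  (bit 5 = 1)
position 6: 100 → 1  (bit 4 = 1)
position 2: 011 → 1  (bit 3 = 1)
position 5: 010 → 0  (bit 2 = 0)
position 9: 001 → 0  (bit 1 = 0)
position 7: 000 → 0  (bit 0 = 0)
bits b7..b0 = 01111000 = 120

120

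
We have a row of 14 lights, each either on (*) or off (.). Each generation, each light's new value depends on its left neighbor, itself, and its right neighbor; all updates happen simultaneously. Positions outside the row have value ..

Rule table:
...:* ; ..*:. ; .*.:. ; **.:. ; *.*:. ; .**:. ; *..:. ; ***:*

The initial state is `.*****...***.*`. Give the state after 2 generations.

..***..*..*...
*..*........**

*..*........**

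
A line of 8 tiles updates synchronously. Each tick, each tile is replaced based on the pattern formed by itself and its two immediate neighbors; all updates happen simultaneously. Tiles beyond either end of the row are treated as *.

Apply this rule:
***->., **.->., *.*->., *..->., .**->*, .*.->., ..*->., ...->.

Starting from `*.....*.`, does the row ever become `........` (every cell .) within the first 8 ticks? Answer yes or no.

........
all cells are . at tick 1

yes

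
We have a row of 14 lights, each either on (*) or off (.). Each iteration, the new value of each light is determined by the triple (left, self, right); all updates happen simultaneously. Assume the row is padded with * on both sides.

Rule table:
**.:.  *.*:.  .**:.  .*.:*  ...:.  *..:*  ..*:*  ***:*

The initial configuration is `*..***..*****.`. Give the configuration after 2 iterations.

....*.....*.**

.**.*.**.***..
....*.....*.**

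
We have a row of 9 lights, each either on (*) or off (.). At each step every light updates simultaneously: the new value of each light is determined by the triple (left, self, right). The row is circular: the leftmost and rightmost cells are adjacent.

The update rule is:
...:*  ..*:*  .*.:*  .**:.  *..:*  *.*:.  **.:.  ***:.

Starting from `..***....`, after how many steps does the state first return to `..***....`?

**...****
..***....

2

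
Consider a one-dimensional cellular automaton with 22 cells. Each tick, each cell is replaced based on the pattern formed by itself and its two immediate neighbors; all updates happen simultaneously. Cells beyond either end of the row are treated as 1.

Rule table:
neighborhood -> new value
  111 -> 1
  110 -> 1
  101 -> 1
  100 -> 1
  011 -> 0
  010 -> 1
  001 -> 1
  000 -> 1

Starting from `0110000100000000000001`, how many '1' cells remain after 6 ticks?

21

1011111111111111111110
1101111111111111111111
1110111111111111111111
1111011111111111111111
1111101111111111111111
1111110111111111111111
count of 1: 21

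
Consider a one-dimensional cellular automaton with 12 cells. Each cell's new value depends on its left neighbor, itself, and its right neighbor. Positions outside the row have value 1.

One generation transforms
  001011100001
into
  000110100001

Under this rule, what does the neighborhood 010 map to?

0

At position 2 the neighborhood is 010; the next row has 0 there.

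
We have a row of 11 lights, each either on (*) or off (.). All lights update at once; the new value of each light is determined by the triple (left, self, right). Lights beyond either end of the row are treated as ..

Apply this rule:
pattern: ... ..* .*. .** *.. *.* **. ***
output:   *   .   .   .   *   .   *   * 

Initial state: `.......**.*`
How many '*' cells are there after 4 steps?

******..*..
.******..**
..******..*
*..******..
count of *: 7

7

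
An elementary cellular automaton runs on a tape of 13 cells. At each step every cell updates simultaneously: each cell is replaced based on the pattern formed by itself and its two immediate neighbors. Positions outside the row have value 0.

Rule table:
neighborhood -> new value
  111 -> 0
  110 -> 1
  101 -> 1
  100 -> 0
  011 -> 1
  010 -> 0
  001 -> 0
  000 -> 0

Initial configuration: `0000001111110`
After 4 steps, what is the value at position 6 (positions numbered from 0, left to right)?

0000001000010
0000000000000
0000000000000  (fixed point — unchanged through step 4)
position 6 holds 0

0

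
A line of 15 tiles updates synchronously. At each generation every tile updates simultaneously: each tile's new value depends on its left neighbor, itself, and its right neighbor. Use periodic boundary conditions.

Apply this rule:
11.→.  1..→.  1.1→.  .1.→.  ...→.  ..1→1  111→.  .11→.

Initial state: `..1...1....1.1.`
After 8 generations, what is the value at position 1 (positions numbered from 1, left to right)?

.

generation 1: .1...1....1....
generation 2: 1...1....1.....
generation 3: ...1....1.....1
generation 4: ..1....1.....1.
generation 5: .1....1.....1..
generation 6: 1....1.....1...
generation 7: ....1.....1...1
generation 8: ...1.....1...1.
position 1 holds .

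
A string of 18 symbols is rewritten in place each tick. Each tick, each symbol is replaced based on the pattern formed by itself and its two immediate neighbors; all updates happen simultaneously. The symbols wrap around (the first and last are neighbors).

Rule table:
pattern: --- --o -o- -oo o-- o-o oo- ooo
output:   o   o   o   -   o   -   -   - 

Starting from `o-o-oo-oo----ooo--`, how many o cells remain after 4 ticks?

10

tick 1: o-o------oooo---oo
tick 2: --ooooooo----ooo--
tick 3: oo-------oooo---oo
tick 4: --ooooooo----ooo--
count of o: 10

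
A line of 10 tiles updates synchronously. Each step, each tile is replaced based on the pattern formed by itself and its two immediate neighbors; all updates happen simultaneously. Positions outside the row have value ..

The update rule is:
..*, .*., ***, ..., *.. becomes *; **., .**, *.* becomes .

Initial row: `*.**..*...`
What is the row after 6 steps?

.*..*..**.

step 1: *...******
step 2: ****.****.
step 3: .**...**.*
step 4: *..***...*
step 5: ***.*.****
step 6: .*..*..**.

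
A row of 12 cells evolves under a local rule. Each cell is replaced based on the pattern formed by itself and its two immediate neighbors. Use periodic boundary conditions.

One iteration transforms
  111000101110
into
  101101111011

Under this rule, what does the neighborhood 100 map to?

1

At position 3 the neighborhood is 100; the next row has 1 there.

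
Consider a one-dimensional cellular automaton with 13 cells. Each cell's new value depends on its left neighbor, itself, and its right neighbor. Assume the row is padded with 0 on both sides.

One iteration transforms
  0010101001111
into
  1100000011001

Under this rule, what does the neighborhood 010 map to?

0

At position 2 the neighborhood is 010; the next row has 0 there.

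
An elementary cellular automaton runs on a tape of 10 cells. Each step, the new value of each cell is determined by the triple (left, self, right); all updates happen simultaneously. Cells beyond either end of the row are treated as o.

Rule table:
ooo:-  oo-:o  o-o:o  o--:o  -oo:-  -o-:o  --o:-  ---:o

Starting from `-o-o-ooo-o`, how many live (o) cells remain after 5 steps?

ooooo--oo-
----oo--oo
ooo--oo---
--oo--ooo-
o--oo---oo
count of o: 5

5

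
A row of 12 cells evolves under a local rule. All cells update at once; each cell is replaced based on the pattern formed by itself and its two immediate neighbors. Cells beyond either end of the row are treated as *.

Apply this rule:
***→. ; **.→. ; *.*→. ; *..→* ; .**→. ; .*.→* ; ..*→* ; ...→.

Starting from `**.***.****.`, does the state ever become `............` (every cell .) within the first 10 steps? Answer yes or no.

............
all cells are . at step 1

yes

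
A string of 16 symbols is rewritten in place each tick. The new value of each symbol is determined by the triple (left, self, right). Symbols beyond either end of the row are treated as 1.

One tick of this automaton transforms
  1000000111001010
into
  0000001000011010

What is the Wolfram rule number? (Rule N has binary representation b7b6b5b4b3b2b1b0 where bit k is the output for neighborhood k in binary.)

position 8: 111 → 0  (bit 7 = 0)
position 0: 110 → 0  (bit 6 = 0)
position 13: 101 → 0  (bit 5 = 0)
position 1: 100 → 0  (bit 4 = 0)
position 7: 011 → 0  (bit 3 = 0)
position 12: 010 → 1  (bit 2 = 1)
position 6: 001 → 1  (bit 1 = 1)
position 2: 000 → 0  (bit 0 = 0)
bits b7..b0 = 00000110 = 6

6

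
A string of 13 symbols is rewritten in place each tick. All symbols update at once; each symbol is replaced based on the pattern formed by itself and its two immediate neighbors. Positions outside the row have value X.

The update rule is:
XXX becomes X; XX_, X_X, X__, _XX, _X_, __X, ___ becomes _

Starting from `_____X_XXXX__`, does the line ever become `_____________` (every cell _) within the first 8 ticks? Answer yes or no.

yes

________XX___
_____________
all cells are _ at tick 2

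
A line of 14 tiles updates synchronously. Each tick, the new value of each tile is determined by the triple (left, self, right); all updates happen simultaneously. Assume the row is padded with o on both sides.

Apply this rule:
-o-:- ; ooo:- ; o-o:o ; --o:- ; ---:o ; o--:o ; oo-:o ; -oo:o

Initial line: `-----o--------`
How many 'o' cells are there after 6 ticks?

9

oooo--ooooooo-
---oo-o-----oo
oo-ooo-oooo-o-
-ooo-ooo--oo-o
oo-ooo-oo-oooo
-ooo-oooooo---
count of o: 9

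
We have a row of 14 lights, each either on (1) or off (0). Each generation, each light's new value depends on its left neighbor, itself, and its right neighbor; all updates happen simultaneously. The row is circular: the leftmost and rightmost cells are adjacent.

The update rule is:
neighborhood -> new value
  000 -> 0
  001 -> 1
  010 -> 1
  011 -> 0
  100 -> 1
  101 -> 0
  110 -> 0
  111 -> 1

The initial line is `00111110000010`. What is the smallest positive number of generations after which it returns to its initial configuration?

14

01011101000111
01001001101010
11111110001011
11111101011001
11111001000110
01110111101000
10100011001100
10110100110011
00000111001101
10001010110001
01011010001010
11000011011011
10100100000001
00111110000010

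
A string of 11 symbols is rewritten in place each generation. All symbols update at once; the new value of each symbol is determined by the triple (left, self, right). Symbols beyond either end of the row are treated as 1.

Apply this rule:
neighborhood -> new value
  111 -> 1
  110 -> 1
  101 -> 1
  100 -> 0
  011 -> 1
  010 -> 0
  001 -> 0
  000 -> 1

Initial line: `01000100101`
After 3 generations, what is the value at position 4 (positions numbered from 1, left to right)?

1

generation 1: 10010000011
generation 2: 10000111011
generation 3: 10110111111
position 4 holds 1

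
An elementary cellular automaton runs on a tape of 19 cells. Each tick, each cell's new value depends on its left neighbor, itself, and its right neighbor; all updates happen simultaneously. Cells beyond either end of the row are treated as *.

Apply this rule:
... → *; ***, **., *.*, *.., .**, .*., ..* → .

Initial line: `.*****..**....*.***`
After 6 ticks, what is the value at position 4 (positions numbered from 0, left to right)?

*

tick 1: ...........**......
tick 2: .*********....****.
tick 3: ...........**......  (repeats tick 1; period 2)
tick 6: .*********....****.
position 4 holds *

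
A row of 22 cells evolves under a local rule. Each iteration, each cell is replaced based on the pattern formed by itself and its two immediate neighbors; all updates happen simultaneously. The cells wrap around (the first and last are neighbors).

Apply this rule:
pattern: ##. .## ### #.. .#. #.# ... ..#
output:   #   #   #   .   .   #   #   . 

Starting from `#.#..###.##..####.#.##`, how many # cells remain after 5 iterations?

iteration 1: ##...######..#####.###
iteration 2: ##.#.######..#########
iteration 3: ###.#######..#########
iteration 4: ###########..#########
iteration 5: ###########..#########
count of #: 20

20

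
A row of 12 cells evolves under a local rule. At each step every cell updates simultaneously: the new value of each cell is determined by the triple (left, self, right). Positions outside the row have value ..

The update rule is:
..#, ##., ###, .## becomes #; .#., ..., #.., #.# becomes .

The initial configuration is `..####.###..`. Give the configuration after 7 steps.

.#####.###..
######.###..
######.###..  (fixed point — unchanged through step 7)

######.###..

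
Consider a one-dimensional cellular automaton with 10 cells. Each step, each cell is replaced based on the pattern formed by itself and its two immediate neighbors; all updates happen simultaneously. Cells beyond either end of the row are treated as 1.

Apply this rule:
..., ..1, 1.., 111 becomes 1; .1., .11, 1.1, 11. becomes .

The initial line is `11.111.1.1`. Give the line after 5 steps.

1...1.....
.111.11111
..1...1111
11.111.111
1...1...11

1...1...11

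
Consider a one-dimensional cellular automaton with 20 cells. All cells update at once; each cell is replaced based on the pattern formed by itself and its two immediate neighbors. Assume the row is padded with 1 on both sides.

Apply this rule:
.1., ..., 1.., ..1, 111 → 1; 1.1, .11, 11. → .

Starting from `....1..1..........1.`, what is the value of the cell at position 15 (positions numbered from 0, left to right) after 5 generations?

.

generation 1: 1111111111111111111.
generation 2: 111111111111111111..
generation 3: 11111111111111111.11
generation 4: 1111111111111111...1
generation 5: 111111111111111.111.
position 15 holds .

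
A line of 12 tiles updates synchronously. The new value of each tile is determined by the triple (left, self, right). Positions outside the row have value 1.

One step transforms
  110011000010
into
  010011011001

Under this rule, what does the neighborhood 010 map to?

0

At position 10 the neighborhood is 010; the next row has 0 there.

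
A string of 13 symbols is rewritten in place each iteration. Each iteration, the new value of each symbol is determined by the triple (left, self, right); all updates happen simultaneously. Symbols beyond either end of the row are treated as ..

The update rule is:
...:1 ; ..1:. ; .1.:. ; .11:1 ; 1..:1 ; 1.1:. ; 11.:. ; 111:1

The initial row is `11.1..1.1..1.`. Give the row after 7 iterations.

11......11.11

1...1....1..1
.11..111..1..
.1.1.11.1..11
.....1...1.1.
1111..11....1
111.1.1.111..
11......11.11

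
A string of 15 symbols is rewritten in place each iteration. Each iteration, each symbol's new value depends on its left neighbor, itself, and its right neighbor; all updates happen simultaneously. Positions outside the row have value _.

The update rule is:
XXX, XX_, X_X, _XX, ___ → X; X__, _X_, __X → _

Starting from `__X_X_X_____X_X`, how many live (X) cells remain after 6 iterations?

13

iteration 1: X__X_X__XXX__X_
iteration 2: ____X___XXX____
iteration 3: XXX___X_XXX_XXX
iteration 4: XXX_X__XXXXXXXX
iteration 5: XXXX___XXXXXXXX
iteration 6: XXXX_X_XXXXXXXX
count of X: 13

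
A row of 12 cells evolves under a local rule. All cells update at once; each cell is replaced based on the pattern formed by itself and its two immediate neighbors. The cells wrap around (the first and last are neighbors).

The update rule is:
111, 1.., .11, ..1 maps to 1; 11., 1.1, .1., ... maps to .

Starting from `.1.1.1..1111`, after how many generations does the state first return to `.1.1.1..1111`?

generation 1: ......11111.
generation 2: .....11111.1
generation 3: 1...11111...
generation 4: .1.11111.1.1
generation 5: ...1111.....
generation 6: ..1111.1....
generation 7: .1111...1...
generation 8: 1111.1.1.1..
generation 9: 111.......11
generation 10: 11.1.....111
generation 11: 1...1...1111
generation 12: .1.1.1.11111
generation 13: .......1111.
generation 14: ......1111.1
generation 15: 1....1111...
generation 16: .1..1111.1.1
generation 17: ..11111.....
generation 18: .11111.1....
generation 19: 11111...1...
generation 20: 1111.1.1.1.1
generation 21: 111........1
generation 22: 11.1......11
generation 23: 1...1....111
generation 24: .1.1.1..1111

24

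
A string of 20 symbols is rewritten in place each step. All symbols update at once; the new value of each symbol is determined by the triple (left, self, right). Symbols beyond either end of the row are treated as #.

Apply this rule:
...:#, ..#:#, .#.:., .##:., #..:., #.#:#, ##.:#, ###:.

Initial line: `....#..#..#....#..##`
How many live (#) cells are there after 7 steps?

9

.###..#..#..###..#..
#..#.#..#..#..#.#..#
#.#.#..#..#..#.#..#.
##.#..#..#..#.#..#.#
.##..#..#..#.#..#.#.
#.#.#..#..#.#..#.#.#
##.#..#..#.#..#.#.#.
count of #: 9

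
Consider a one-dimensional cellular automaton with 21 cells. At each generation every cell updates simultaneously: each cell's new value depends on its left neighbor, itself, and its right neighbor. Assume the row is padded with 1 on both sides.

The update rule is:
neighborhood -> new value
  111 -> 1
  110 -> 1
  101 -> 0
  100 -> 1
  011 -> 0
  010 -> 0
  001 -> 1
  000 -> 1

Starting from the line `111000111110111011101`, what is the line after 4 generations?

111111110011111011101

111111011110011001100
111111001111101110111
111111110111100110011
111111110011111011101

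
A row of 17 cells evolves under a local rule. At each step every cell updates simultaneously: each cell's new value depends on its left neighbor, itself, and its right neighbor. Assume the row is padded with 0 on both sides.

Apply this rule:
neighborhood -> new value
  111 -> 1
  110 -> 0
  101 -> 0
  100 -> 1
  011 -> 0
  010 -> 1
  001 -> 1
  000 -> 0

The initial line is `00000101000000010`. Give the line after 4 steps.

01010101010000000

00001101100000111
00010000010001010
00111000111011011
01010101010000000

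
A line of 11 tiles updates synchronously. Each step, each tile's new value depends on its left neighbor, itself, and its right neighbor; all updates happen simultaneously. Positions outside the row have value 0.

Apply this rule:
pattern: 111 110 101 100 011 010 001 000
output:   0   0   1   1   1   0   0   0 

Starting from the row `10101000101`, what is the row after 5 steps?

step 1: 01010100010
step 2: 00101010001
step 3: 00010101000
step 4: 00001010100
step 5: 00000101010

00000101010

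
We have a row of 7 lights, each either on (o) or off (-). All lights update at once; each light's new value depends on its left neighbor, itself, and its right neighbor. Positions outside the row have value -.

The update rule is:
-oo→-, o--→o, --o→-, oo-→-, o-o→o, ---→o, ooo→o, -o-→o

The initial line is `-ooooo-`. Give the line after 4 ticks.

--o--oo

tick 1: --ooo-o
tick 2: o--o-oo
tick 3: oo-oo--
tick 4: --o--oo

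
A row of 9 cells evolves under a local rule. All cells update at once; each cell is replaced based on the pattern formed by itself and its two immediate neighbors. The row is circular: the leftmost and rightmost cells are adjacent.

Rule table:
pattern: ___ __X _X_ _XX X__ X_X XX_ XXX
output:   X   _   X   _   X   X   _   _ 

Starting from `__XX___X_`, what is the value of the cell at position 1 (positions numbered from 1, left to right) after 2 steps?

_

X___XX_XX
_XX___X__
position 1 holds _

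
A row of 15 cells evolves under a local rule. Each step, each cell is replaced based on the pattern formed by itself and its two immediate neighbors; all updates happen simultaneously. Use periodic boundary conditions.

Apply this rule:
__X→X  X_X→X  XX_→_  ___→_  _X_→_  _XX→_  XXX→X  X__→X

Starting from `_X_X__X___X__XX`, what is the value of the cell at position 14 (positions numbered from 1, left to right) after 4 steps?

X

step 1: X_X_XX_X_X_XX__
step 2: _X_X__X_X_X__XX
step 3: X_X_XX_X_X_XX__  (repeats step 1; period 2)
step 4: _X_X__X_X_X__XX
position 14 holds X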